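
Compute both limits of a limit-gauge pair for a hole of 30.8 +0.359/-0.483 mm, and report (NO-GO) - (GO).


GO = nominal - lower_tol (smallest hole = maximum material condition)
GO = 30.8 - 0.483 = 30.317
NO-GO = nominal + upper_tol (largest hole = least material condition)
NO-GO = 30.8 + 0.359 = 31.159
spread = NO-GO - GO = 31.159 - 30.317 = 0.8420

0.8420


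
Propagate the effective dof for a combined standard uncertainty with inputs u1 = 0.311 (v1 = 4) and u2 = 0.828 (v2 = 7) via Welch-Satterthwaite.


uc = sqrt(u1^2 + u2^2) = sqrt(0.311^2 + 0.828^2) = 0.88448007
v_eff = uc^4 / (u1^4/v1 + u2^4/v2)
= 0.88448007^4 / (0.311^4/4 + 0.828^4/7)
= 0.6120011 / 0.069485227
v_eff = 8.8076

8.8076


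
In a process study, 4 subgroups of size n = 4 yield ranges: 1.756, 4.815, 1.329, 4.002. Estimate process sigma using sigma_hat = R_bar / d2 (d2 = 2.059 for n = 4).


R_bar = (1.756 + 4.815 + 1.329 + 4.002) / 4
R_bar = 11.902 / 4 = 2.9755
sigma_hat = R_bar / d2 = 2.9755 / 2.059 = 1.4451

1.4451


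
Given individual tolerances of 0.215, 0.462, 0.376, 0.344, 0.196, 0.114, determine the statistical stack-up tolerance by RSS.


RSS = sqrt(0.215^2 + 0.462^2 + 0.376^2 + 0.344^2 + 0.196^2 + 0.114^2)
= sqrt(0.570793)
= 0.7555

0.7555


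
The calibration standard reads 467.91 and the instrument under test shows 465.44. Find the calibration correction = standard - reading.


Correction = standard - reading
= 467.91 - 465.44
= 2.4700

2.4700


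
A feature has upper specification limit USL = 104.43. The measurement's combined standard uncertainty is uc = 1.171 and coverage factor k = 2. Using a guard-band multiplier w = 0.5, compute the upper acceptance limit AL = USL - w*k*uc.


U = k * uc = 2 * 1.171 = 2.342
guard band g = w * U = 0.5 * 2.342 = 1.171
AL = USL - g = 104.43 - 1.171
AL = 103.2590

103.2590


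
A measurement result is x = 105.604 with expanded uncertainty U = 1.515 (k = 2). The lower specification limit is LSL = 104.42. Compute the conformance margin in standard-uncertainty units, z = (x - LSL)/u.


u = U / k = 1.515 / 2 = 0.7575
margin = |LSL - x| = |104.42 - 105.604| = 1.184
z = margin / u = 1.184 / 0.7575
z = 1.5630

1.5630


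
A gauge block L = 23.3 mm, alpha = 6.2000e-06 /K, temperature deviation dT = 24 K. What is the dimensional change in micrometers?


dL = L * alpha * dT
= 23.3 * 6.2000e-06 * 24
= 0.0034670 mm
dL_um = 0.0034670 * 1000 = 3.4670 um

3.4670


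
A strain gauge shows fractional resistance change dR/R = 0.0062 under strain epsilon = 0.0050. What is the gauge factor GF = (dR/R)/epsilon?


GF = (dR/R) / epsilon
= 0.0062 / 0.0050
= 1.2400

1.2400


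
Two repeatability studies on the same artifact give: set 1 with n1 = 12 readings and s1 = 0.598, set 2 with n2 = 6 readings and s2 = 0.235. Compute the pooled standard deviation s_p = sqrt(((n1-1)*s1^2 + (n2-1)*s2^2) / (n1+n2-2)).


s_p = sqrt(((n1-1)*s1^2 + (n2-1)*s2^2) / (n1+n2-2))
numerator = (12-1)*0.598^2 + (6-1)*0.235^2 = 3.933644 + 0.276125 = 4.209769
denominator = 12 + 6 - 2 = 16
s_p^2 = 4.209769 / 16 = 0.26311056
s_p = sqrt(0.26311056) = 0.5129

0.5129


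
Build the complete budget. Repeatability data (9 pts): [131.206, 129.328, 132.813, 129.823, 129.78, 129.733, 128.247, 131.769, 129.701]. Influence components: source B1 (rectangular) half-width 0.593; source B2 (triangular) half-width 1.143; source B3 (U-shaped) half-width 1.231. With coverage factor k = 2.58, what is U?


mean = (131.206 + 129.328 + 132.813 + 129.823 + 129.78 + 129.733 + 128.247 + 131.769 + 129.701) / 9 = 130.2666667
s = sqrt(sum((x - mean)^2)/(n-1)) = 1.3973984
u_A = s / sqrt(n) = 1.3973984 / sqrt(9) = 0.46579947
u_B1 = 0.593 / sqrt(3) = 0.34236871
u_B2 = 1.143 / sqrt(6) = 0.4666278
u_B3 = 1.231 / sqrt(2) = 0.87044845
uc = sqrt(0.46579947^2 + 0.34236871^2 + 0.4666278^2 + 0.87044845^2) = 1.1443808
U = k * uc = 2.58 * 1.1443808
U = 2.9525

2.9525


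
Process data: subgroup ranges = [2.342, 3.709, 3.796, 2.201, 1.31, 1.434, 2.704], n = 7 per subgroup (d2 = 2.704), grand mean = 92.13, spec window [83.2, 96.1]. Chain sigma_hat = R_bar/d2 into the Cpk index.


R_bar = (2.342 + 3.709 + 3.796 + 2.201 + 1.31 + 1.434 + 2.704) / 7 = 2.4994286
sigma = R_bar / d2 = 2.4994286 / 2.704 = 0.9243449
Cp = (USL - LSL)/(6*sigma) = (96.1 - 83.2)/(6*0.9243449) = 2.3260
Cpu = (96.1 - 92.13)/(3*0.9243449) = 1.4316
Cpl = (92.13 - 83.2)/(3*0.9243449) = 3.2203
Cpk = min(Cpu, Cpl) = 1.4316

1.4316


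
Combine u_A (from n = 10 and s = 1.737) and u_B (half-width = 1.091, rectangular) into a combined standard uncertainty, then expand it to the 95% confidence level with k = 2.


u_A = s / sqrt(n) = 1.737 / sqrt(10) = 0.54928763
u_B = half_width / sqrt(3) = 1.091 / sqrt(3) = 0.62988914
uc = sqrt(u_A^2 + u_B^2) = sqrt(0.54928763^2 + 0.62988914^2) = 0.8357495
U = k * uc = 2 * 0.8357495
U = 1.6715

1.6715


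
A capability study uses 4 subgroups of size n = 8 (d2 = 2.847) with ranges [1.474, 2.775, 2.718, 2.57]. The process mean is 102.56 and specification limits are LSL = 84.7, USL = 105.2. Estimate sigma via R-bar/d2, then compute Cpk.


R_bar = (1.474 + 2.775 + 2.718 + 2.57) / 4 = 2.38425
sigma = R_bar / d2 = 2.38425 / 2.847 = 0.83746048
Cp = (USL - LSL)/(6*sigma) = (105.2 - 84.7)/(6*0.83746048) = 4.0798
Cpu = (105.2 - 102.56)/(3*0.83746048) = 1.0508
Cpl = (102.56 - 84.7)/(3*0.83746048) = 7.1088
Cpk = min(Cpu, Cpl) = 1.0508

1.0508


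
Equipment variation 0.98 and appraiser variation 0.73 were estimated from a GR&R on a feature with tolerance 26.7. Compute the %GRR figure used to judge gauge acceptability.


GRR = sqrt(EV^2 + AV^2) = sqrt(0.98^2 + 0.73^2) = 1.2220065
%GRR = GRR / tol * 100 = 1.2220065 / 26.7 * 100
%GRR = 4.5768

4.5768


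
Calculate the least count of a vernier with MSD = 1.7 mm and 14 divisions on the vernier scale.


LC = MSD / n_div
= 1.7 / 14
= 0.1214

0.1214


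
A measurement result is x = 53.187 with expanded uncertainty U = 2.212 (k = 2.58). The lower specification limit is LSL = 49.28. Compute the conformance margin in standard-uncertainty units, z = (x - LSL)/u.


u = U / k = 2.212 / 2.58 = 0.85736434
margin = |LSL - x| = |49.28 - 53.187| = 3.907
z = margin / u = 3.907 / 0.85736434
z = 4.5570

4.5570


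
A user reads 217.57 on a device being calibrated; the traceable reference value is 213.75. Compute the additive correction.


Correction = standard - reading
= 213.75 - 217.57
= -3.8200

-3.8200


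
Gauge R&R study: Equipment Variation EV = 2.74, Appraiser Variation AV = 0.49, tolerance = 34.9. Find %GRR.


GRR = sqrt(EV^2 + AV^2) = sqrt(2.74^2 + 0.49^2) = 2.7834691
%GRR = GRR / tol * 100 = 2.7834691 / 34.9 * 100
%GRR = 7.9756

7.9756


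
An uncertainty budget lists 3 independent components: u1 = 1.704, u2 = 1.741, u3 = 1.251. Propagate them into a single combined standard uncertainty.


uc = sqrt(1.704^2 + 1.741^2 + 1.251^2)
uc = sqrt(7.499698)
uc = 2.7386

2.7386


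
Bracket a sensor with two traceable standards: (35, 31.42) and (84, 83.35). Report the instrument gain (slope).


slope = (y2 - y1) / (x2 - x1)
= (83.35 - 31.42) / (84 - 35)
= 51.9300 / 49
= 1.0598

1.0598


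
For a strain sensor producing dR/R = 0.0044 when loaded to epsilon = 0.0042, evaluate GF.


GF = (dR/R) / epsilon
= 0.0044 / 0.0042
= 1.0476

1.0476


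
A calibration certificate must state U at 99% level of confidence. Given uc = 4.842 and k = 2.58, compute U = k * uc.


U = k * uc
U = 2.58 * 4.842
U = 12.4924

12.4924


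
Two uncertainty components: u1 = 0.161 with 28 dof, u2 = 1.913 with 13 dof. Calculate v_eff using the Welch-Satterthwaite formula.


uc = sqrt(u1^2 + u2^2) = sqrt(0.161^2 + 1.913^2) = 1.919763
v_eff = uc^4 / (u1^4/v1 + u2^4/v2)
= 1.919763^4 / (0.161^4/28 + 1.913^4/13)
= 13.582836 / 1.0302121
v_eff = 13.1845

13.1845


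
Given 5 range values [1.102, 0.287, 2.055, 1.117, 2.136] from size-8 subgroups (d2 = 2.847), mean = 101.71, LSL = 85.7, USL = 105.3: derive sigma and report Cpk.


R_bar = (1.102 + 0.287 + 2.055 + 1.117 + 2.136) / 5 = 1.3394
sigma = R_bar / d2 = 1.3394 / 2.847 = 0.47046013
Cp = (USL - LSL)/(6*sigma) = (105.3 - 85.7)/(6*0.47046013) = 6.9436
Cpu = (105.3 - 101.71)/(3*0.47046013) = 2.5436
Cpl = (101.71 - 85.7)/(3*0.47046013) = 11.3435
Cpk = min(Cpu, Cpl) = 2.5436

2.5436


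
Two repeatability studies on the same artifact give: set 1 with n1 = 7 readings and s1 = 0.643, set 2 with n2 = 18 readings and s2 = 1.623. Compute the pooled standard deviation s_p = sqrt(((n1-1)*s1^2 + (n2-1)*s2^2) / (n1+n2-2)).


s_p = sqrt(((n1-1)*s1^2 + (n2-1)*s2^2) / (n1+n2-2))
numerator = (7-1)*0.643^2 + (18-1)*1.623^2 = 2.480694 + 44.780193 = 47.260887
denominator = 7 + 18 - 2 = 23
s_p^2 = 47.260887 / 23 = 2.0548212
s_p = sqrt(2.0548212) = 1.4335

1.4335


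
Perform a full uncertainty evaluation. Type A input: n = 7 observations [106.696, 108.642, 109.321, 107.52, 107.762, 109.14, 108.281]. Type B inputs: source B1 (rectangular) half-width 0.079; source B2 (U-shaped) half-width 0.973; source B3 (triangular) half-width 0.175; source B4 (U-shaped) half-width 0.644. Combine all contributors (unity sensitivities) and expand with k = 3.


mean = (106.696 + 108.642 + 109.321 + 107.52 + 107.762 + 109.14 + 108.281) / 7 = 108.1945714
s = sqrt(sum((x - mean)^2)/(n-1)) = 0.93614633
u_A = s / sqrt(n) = 0.93614633 / sqrt(7) = 0.35383005
u_B1 = 0.079 / sqrt(3) = 0.045610671
u_B2 = 0.973 / sqrt(2) = 0.6880149
u_B3 = 0.175 / sqrt(6) = 0.071443451
u_B4 = 0.644 / sqrt(2) = 0.45537677
uc = sqrt(0.35383005^2 + 0.045610671^2 + 0.6880149^2 + 0.071443451^2 + 0.45537677^2) = 0.90172762
U = k * uc = 3 * 0.90172762
U = 2.7052

2.7052


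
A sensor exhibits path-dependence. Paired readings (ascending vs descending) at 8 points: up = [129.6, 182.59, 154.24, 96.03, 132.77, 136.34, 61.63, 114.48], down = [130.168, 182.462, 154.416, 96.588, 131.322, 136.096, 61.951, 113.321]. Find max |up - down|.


|129.6 - 130.168| = 0.5680
|182.59 - 182.462| = 0.1280
|154.24 - 154.416| = 0.1760
|96.03 - 96.588| = 0.5580
|132.77 - 131.322| = 1.4480
|136.34 - 136.096| = 0.2440
|61.63 - 61.951| = 0.3210
|114.48 - 113.321| = 1.1590
hysteresis = max(diffs) = 1.4480

1.4480


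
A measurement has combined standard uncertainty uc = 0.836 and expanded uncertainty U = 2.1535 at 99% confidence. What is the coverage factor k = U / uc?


k = U / uc
k = 2.1535 / 0.836
k = 2.576

2.576


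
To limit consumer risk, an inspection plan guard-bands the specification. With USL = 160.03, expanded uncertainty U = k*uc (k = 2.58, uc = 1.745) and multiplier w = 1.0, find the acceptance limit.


U = k * uc = 2.58 * 1.745 = 4.5021
guard band g = w * U = 1.0 * 4.5021 = 4.5021
AL = USL - g = 160.03 - 4.5021
AL = 155.5279

155.5279


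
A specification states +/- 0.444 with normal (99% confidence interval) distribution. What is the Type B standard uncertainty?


u_B = half_width / 2.576
u_B = 0.444 / 2.576
u_B = 0.1724

0.1724


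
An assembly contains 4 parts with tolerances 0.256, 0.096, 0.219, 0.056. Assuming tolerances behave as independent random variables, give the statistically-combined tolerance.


RSS = sqrt(0.256^2 + 0.096^2 + 0.219^2 + 0.056^2)
= sqrt(0.125849)
= 0.3548

0.3548


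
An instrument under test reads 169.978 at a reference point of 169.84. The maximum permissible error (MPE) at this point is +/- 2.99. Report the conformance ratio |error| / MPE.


e = indication - reference = 169.978 - 169.84 = 0.1380
|e| = 0.1380
ratio = |e| / MPE = 0.1380 / 2.99
ratio = 0.0462

0.0462


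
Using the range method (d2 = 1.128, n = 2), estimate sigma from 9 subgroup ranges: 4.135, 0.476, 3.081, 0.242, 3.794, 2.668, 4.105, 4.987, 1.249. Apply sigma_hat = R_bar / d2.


R_bar = (4.135 + 0.476 + 3.081 + 0.242 + 3.794 + 2.668 + 4.105 + 4.987 + 1.249) / 9
R_bar = 24.737 / 9 = 2.7485556
sigma_hat = R_bar / d2 = 2.7485556 / 1.128 = 2.4367

2.4367


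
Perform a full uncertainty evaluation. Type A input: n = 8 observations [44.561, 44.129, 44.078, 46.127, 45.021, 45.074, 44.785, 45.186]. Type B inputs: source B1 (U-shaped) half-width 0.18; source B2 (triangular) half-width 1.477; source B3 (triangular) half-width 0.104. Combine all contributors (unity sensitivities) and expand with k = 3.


mean = (44.561 + 44.129 + 44.078 + 46.127 + 45.021 + 45.074 + 44.785 + 45.186) / 8 = 44.870125
s = sqrt(sum((x - mean)^2)/(n-1)) = 0.65719891
u_A = s / sqrt(n) = 0.65719891 / sqrt(8) = 0.2323549
u_B1 = 0.18 / sqrt(2) = 0.12727922
u_B2 = 1.477 / sqrt(6) = 0.60298273
u_B3 = 0.104 / sqrt(6) = 0.042457822
uc = sqrt(0.2323549^2 + 0.12727922^2 + 0.60298273^2 + 0.042457822^2) = 0.65998457
U = k * uc = 3 * 0.65998457
U = 1.9800

1.9800


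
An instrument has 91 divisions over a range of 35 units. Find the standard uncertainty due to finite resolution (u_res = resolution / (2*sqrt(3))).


resolution = range / divisions
resolution = 35 / 91 = 0.38461538
u_res = resolution / (2*sqrt(3))
u_res = 0.38461538 / 3.4641016
u_res = 0.1110

0.1110


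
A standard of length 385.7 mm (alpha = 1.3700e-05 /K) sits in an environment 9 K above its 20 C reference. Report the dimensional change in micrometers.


dL = L * alpha * dT
= 385.7 * 1.3700e-05 * 9
= 0.0475568 mm
dL_um = 0.0475568 * 1000 = 47.5568 um

47.5568


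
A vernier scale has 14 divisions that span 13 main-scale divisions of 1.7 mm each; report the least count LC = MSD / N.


LC = MSD / n_div
= 1.7 / 14
= 0.1214

0.1214


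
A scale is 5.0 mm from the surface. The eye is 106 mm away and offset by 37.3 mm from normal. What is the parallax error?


error = h * offset / d
= 5.0 * 37.3 / 106
= 1.7594

1.7594


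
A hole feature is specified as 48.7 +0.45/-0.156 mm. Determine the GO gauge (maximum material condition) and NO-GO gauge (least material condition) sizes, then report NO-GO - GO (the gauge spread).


GO = nominal - lower_tol (smallest hole = maximum material condition)
GO = 48.7 - 0.156 = 48.544
NO-GO = nominal + upper_tol (largest hole = least material condition)
NO-GO = 48.7 + 0.45 = 49.15
spread = NO-GO - GO = 49.15 - 48.544 = 0.6060

0.6060


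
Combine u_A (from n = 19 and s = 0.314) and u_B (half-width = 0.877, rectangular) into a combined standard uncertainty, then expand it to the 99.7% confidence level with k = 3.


u_A = s / sqrt(n) = 0.314 / sqrt(19) = 0.07203654
u_B = half_width / sqrt(3) = 0.877 / sqrt(3) = 0.50633619
uc = sqrt(u_A^2 + u_B^2) = sqrt(0.07203654^2 + 0.50633619^2) = 0.51143484
U = k * uc = 3 * 0.51143484
U = 1.5343

1.5343


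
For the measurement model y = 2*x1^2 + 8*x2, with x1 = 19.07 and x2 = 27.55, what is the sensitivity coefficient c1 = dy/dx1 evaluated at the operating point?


y = 2*x1^2 + 8*x2
dy/dx1 = 2*2*x1
Evaluate at x1 = 19.07: c1 = 4 * 19.07
c1 = 76.2800

76.2800


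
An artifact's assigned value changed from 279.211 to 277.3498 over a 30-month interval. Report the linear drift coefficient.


rate = (v2 - v1) / months
= (277.3498 - 279.211) / 30
= -1.8612 / 30
= -0.0620

-0.0620


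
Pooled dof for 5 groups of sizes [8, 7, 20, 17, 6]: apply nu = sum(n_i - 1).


nu = sum_i (n_i - 1)
nu = ((8 - 1) + (7 - 1) + (20 - 1) + (17 - 1) + (6 - 1))
nu = 7 + 6 + 19 + 16 + 5
nu = 53

53


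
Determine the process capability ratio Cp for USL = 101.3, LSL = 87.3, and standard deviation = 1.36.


Cp = (USL - LSL) / (6 * sigma)
= (101.3 - 87.3) / (6 * 1.36)
= 14.0000 / 8.1600
= 1.7157

1.7157


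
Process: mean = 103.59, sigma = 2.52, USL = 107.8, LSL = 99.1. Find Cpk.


Cpu = (USL - mean) / (3*sigma) = (107.8 - 103.59) / (3*2.52) = 0.5569
Cpl = (mean - LSL) / (3*sigma) = (103.59 - 99.1) / (3*2.52) = 0.5939
Cpk = min(Cpu, Cpl) = 0.5569

0.5569


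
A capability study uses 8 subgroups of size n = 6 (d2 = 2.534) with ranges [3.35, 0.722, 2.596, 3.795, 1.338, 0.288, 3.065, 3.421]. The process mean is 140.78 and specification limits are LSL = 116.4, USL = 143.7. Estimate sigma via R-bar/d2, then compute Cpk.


R_bar = (3.35 + 0.722 + 2.596 + 3.795 + 1.338 + 0.288 + 3.065 + 3.421) / 8 = 2.321875
sigma = R_bar / d2 = 2.321875 / 2.534 = 0.91628848
Cp = (USL - LSL)/(6*sigma) = (143.7 - 116.4)/(6*0.91628848) = 4.9657
Cpu = (143.7 - 140.78)/(3*0.91628848) = 1.0623
Cpl = (140.78 - 116.4)/(3*0.91628848) = 8.8691
Cpk = min(Cpu, Cpl) = 1.0623

1.0623


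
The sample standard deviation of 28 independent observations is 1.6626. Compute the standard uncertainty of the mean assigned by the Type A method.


u_A = s / sqrt(n)
u_A = 1.6626 / sqrt(28)
u_A = 1.6626 / 5.2915026
u_A = 0.3142

0.3142


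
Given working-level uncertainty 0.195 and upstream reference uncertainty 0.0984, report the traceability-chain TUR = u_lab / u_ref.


TUR = u_lab / u_ref
= 0.195 / 0.0984
= 1.9817

1.9817


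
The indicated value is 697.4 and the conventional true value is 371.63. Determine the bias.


Systematic error = measured - true
= 697.4 - 371.63
= 325.7700

325.7700


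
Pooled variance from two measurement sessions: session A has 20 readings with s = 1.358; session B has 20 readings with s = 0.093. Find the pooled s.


s_p = sqrt(((n1-1)*s1^2 + (n2-1)*s2^2) / (n1+n2-2))
numerator = (20-1)*1.358^2 + (20-1)*0.093^2 = 35.039116 + 0.164331 = 35.203447
denominator = 20 + 20 - 2 = 38
s_p^2 = 35.203447 / 38 = 0.9264065
s_p = sqrt(0.9264065) = 0.9625

0.9625


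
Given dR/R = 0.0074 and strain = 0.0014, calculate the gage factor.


GF = (dR/R) / epsilon
= 0.0074 / 0.0014
= 5.2857

5.2857


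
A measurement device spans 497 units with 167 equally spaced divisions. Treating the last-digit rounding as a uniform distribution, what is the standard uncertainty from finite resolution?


resolution = range / divisions
resolution = 497 / 167 = 2.9760479
u_res = resolution / (2*sqrt(3))
u_res = 2.9760479 / 3.4641016
u_res = 0.8591

0.8591


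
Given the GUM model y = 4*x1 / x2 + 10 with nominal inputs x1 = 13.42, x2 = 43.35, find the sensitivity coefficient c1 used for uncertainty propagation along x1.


y = 4*x1 / x2 + 10
dy/dx1 = 4/x2
Evaluate at x2 = 43.35: c1 = 4 / 43.35
c1 = 0.0923

0.0923


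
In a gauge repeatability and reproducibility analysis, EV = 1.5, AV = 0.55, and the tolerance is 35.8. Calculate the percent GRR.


GRR = sqrt(EV^2 + AV^2) = sqrt(1.5^2 + 0.55^2) = 1.5976545
%GRR = GRR / tol * 100 = 1.5976545 / 35.8 * 100
%GRR = 4.4627

4.4627


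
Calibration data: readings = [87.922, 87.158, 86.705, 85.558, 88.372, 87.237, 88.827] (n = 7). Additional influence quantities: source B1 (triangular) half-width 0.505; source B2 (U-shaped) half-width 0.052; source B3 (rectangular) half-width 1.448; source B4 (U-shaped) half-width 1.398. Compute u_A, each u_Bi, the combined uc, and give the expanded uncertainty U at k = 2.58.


mean = (87.922 + 87.158 + 86.705 + 85.558 + 88.372 + 87.237 + 88.827) / 7 = 87.397
s = sqrt(sum((x - mean)^2)/(n-1)) = 1.0965595
u_A = s / sqrt(n) = 1.0965595 / sqrt(7) = 0.41446053
u_B1 = 0.505 / sqrt(6) = 0.20616539
u_B2 = 0.052 / sqrt(2) = 0.036769553
u_B3 = 1.448 / sqrt(3) = 0.83600319
u_B4 = 1.398 / sqrt(2) = 0.98853528
uc = sqrt(0.41446053^2 + 0.20616539^2 + 0.036769553^2 + 0.83600319^2 + 0.98853528^2) = 1.3754043
U = k * uc = 2.58 * 1.3754043
U = 3.5485

3.5485


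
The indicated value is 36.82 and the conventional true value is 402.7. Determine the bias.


Systematic error = measured - true
= 36.82 - 402.7
= -365.8800

-365.8800


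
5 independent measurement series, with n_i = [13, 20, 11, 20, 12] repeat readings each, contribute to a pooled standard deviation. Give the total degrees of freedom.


nu = sum_i (n_i - 1)
nu = ((13 - 1) + (20 - 1) + (11 - 1) + (20 - 1) + (12 - 1))
nu = 12 + 19 + 10 + 19 + 11
nu = 71

71


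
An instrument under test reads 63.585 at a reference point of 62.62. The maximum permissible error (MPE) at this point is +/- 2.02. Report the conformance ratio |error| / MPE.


e = indication - reference = 63.585 - 62.62 = 0.9650
|e| = 0.9650
ratio = |e| / MPE = 0.9650 / 2.02
ratio = 0.4777

0.4777


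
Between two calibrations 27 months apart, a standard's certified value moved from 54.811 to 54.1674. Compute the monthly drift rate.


rate = (v2 - v1) / months
= (54.1674 - 54.811) / 27
= -0.6436 / 27
= -0.0238

-0.0238


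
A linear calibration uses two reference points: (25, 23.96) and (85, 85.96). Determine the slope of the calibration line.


slope = (y2 - y1) / (x2 - x1)
= (85.96 - 23.96) / (85 - 25)
= 62.0000 / 60
= 1.0333

1.0333


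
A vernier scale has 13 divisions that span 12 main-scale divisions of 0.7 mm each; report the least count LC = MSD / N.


LC = MSD / n_div
= 0.7 / 13
= 0.0538

0.0538


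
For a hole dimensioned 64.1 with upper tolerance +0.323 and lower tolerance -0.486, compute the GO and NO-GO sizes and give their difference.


GO = nominal - lower_tol (smallest hole = maximum material condition)
GO = 64.1 - 0.486 = 63.614
NO-GO = nominal + upper_tol (largest hole = least material condition)
NO-GO = 64.1 + 0.323 = 64.423
spread = NO-GO - GO = 64.423 - 63.614 = 0.8090

0.8090


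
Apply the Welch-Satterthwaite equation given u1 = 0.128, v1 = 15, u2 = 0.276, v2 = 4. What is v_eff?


uc = sqrt(u1^2 + u2^2) = sqrt(0.128^2 + 0.276^2) = 0.30423675
v_eff = uc^4 / (u1^4/v1 + u2^4/v2)
= 0.30423675^4 / (0.128^4/15 + 0.276^4/4)
= 0.0085673536 / 0.0014685914
v_eff = 5.8337

5.8337


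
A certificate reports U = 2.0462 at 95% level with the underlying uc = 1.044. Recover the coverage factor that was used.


k = U / uc
k = 2.0462 / 1.044
k = 1.96

1.96


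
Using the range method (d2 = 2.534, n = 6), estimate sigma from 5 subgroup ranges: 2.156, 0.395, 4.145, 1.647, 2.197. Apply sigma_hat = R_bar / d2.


R_bar = (2.156 + 0.395 + 4.145 + 1.647 + 2.197) / 5
R_bar = 10.54 / 5 = 2.108
sigma_hat = R_bar / d2 = 2.108 / 2.534 = 0.8319

0.8319


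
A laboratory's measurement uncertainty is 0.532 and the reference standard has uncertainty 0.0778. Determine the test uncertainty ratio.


TUR = u_lab / u_ref
= 0.532 / 0.0778
= 6.8380

6.8380


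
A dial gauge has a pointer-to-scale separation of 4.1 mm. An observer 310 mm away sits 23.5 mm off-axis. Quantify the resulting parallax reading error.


error = h * offset / d
= 4.1 * 23.5 / 310
= 0.3108

0.3108


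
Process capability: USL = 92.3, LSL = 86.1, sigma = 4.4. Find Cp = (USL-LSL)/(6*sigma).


Cp = (USL - LSL) / (6 * sigma)
= (92.3 - 86.1) / (6 * 4.4)
= 6.2000 / 26.4000
= 0.2348

0.2348


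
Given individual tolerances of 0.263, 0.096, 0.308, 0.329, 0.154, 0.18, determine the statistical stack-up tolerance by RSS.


RSS = sqrt(0.263^2 + 0.096^2 + 0.308^2 + 0.329^2 + 0.154^2 + 0.18^2)
= sqrt(0.337606)
= 0.5810

0.5810


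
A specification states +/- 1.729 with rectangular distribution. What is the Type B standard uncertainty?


u_B = half_width / sqrt(3)
u_B = 1.729 / 1.7320508
u_B = 0.9982

0.9982


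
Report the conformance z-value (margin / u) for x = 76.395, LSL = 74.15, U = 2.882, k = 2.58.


u = U / k = 2.882 / 2.58 = 1.1170543
margin = |LSL - x| = |74.15 - 76.395| = 2.245
z = margin / u = 2.245 / 1.1170543
z = 2.0098

2.0098


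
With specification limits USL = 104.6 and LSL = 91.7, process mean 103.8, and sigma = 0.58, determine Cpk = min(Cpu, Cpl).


Cpu = (USL - mean) / (3*sigma) = (104.6 - 103.8) / (3*0.58) = 0.4598
Cpl = (mean - LSL) / (3*sigma) = (103.8 - 91.7) / (3*0.58) = 6.9540
Cpk = min(Cpu, Cpl) = 0.4598

0.4598


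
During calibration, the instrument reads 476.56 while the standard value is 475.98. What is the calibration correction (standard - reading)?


Correction = standard - reading
= 475.98 - 476.56
= -0.5800

-0.5800


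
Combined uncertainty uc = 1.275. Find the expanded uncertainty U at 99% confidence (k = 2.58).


U = k * uc
U = 2.58 * 1.275
U = 3.2895

3.2895


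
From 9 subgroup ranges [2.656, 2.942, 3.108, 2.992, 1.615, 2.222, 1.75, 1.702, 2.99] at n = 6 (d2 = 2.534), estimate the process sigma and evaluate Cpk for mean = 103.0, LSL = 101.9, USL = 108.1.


R_bar = (2.656 + 2.942 + 3.108 + 2.992 + 1.615 + 2.222 + 1.75 + 1.702 + 2.99) / 9 = 2.4418889
sigma = R_bar / d2 = 2.4418889 / 2.534 = 0.96364992
Cp = (USL - LSL)/(6*sigma) = (108.1 - 101.9)/(6*0.96364992) = 1.0723
Cpu = (108.1 - 103.0)/(3*0.96364992) = 1.7641
Cpl = (103.0 - 101.9)/(3*0.96364992) = 0.3805
Cpk = min(Cpu, Cpl) = 0.3805

0.3805


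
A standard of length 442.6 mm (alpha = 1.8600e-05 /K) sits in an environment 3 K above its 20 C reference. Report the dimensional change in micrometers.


dL = L * alpha * dT
= 442.6 * 1.8600e-05 * 3
= 0.0246971 mm
dL_um = 0.0246971 * 1000 = 24.6971 um

24.6971


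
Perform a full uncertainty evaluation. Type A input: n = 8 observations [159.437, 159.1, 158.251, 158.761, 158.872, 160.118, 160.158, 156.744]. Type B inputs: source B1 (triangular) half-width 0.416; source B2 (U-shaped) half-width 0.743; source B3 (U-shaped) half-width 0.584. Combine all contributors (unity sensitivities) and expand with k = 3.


mean = (159.437 + 159.1 + 158.251 + 158.761 + 158.872 + 160.118 + 160.158 + 156.744) / 8 = 158.930125
s = sqrt(sum((x - mean)^2)/(n-1)) = 1.100444
u_A = s / sqrt(n) = 1.100444 / sqrt(8) = 0.38906571
u_B1 = 0.416 / sqrt(6) = 0.16983129
u_B2 = 0.743 / sqrt(2) = 0.52538034
u_B3 = 0.584 / sqrt(2) = 0.41295036
uc = sqrt(0.38906571^2 + 0.16983129^2 + 0.52538034^2 + 0.41295036^2) = 0.79168636
U = k * uc = 3 * 0.79168636
U = 2.3751

2.3751


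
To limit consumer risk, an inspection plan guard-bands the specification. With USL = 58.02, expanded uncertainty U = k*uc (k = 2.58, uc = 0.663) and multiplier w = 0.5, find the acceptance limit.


U = k * uc = 2.58 * 0.663 = 1.71054
guard band g = w * U = 0.5 * 1.71054 = 0.85527
AL = USL - g = 58.02 - 0.85527
AL = 57.1647

57.1647


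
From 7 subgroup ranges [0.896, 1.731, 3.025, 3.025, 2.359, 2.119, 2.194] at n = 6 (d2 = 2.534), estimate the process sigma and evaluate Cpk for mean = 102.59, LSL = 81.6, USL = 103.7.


R_bar = (0.896 + 1.731 + 3.025 + 3.025 + 2.359 + 2.119 + 2.194) / 7 = 2.1927143
sigma = R_bar / d2 = 2.1927143 / 2.534 = 0.8653174
Cp = (USL - LSL)/(6*sigma) = (103.7 - 81.6)/(6*0.8653174) = 4.2566
Cpu = (103.7 - 102.59)/(3*0.8653174) = 0.4276
Cpl = (102.59 - 81.6)/(3*0.8653174) = 8.0857
Cpk = min(Cpu, Cpl) = 0.4276

0.4276


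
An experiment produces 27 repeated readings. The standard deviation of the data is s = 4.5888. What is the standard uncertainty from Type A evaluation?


u_A = s / sqrt(n)
u_A = 4.5888 / sqrt(27)
u_A = 4.5888 / 5.1961524
u_A = 0.8831

0.8831


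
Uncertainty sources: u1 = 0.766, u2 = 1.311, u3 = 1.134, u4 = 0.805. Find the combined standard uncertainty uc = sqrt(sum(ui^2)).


uc = sqrt(0.766^2 + 1.311^2 + 1.134^2 + 0.805^2)
uc = sqrt(4.239458)
uc = 2.0590

2.0590


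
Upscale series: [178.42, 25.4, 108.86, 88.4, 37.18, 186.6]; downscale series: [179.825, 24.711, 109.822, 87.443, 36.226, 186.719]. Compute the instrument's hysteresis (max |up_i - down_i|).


|178.42 - 179.825| = 1.4050
|25.4 - 24.711| = 0.6890
|108.86 - 109.822| = 0.9620
|88.4 - 87.443| = 0.9570
|37.18 - 36.226| = 0.9540
|186.6 - 186.719| = 0.1190
hysteresis = max(diffs) = 1.4050

1.4050


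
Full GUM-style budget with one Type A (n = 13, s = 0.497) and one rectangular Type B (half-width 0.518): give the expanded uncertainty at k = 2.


u_A = s / sqrt(n) = 0.497 / sqrt(13) = 0.137843
u_B = half_width / sqrt(3) = 0.518 / sqrt(3) = 0.29906744
uc = sqrt(u_A^2 + u_B^2) = sqrt(0.137843^2 + 0.29906744^2) = 0.32930537
U = k * uc = 2 * 0.32930537
U = 0.6586

0.6586


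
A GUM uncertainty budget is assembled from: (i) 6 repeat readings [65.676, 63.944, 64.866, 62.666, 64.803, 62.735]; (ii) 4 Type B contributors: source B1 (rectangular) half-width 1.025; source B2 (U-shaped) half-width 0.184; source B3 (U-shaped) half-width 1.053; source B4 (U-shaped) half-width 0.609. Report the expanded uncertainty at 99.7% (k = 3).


mean = (65.676 + 63.944 + 64.866 + 62.666 + 64.803 + 62.735) / 6 = 64.115
s = sqrt(sum((x - mean)^2)/(n-1)) = 1.2253414
u_A = s / sqrt(n) = 1.2253414 / sqrt(6) = 0.50024353
u_B1 = 1.025 / sqrt(3) = 0.59178403
u_B2 = 0.184 / sqrt(2) = 0.13010765
u_B3 = 1.053 / sqrt(2) = 0.74458344
u_B4 = 0.609 / sqrt(2) = 0.43062803
uc = sqrt(0.50024353^2 + 0.59178403^2 + 0.13010765^2 + 0.74458344^2 + 0.43062803^2) = 1.165
U = k * uc = 3 * 1.165
U = 3.4950

3.4950


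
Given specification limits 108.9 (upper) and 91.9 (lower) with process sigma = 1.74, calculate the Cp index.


Cp = (USL - LSL) / (6 * sigma)
= (108.9 - 91.9) / (6 * 1.74)
= 17.0000 / 10.4400
= 1.6284

1.6284


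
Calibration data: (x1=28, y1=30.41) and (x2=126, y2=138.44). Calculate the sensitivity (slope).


slope = (y2 - y1) / (x2 - x1)
= (138.44 - 30.41) / (126 - 28)
= 108.0300 / 98
= 1.1023

1.1023


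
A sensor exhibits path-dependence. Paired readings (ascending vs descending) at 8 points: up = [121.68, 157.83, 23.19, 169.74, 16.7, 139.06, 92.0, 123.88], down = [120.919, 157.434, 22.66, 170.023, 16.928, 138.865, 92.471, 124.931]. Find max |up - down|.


|121.68 - 120.919| = 0.7610
|157.83 - 157.434| = 0.3960
|23.19 - 22.66| = 0.5300
|169.74 - 170.023| = 0.2830
|16.7 - 16.928| = 0.2280
|139.06 - 138.865| = 0.1950
|92.0 - 92.471| = 0.4710
|123.88 - 124.931| = 1.0510
hysteresis = max(diffs) = 1.0510

1.0510


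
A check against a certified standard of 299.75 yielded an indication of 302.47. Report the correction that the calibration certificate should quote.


Correction = standard - reading
= 299.75 - 302.47
= -2.7200

-2.7200


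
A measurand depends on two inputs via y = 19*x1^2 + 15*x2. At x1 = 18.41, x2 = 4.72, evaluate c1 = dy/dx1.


y = 19*x1^2 + 15*x2
dy/dx1 = 2*19*x1
Evaluate at x1 = 18.41: c1 = 38 * 18.41
c1 = 699.5800

699.5800


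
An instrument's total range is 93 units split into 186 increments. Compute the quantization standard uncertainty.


resolution = range / divisions
resolution = 93 / 186 = 0.5
u_res = resolution / (2*sqrt(3))
u_res = 0.5 / 3.4641016
u_res = 0.1443

0.1443


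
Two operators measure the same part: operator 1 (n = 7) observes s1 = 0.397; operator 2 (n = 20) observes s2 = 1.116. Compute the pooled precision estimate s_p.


s_p = sqrt(((n1-1)*s1^2 + (n2-1)*s2^2) / (n1+n2-2))
numerator = (7-1)*0.397^2 + (20-1)*1.116^2 = 0.945654 + 23.663664 = 24.609318
denominator = 7 + 20 - 2 = 25
s_p^2 = 24.609318 / 25 = 0.98437272
s_p = sqrt(0.98437272) = 0.9922

0.9922


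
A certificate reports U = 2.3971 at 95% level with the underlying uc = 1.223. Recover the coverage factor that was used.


k = U / uc
k = 2.3971 / 1.223
k = 1.96

1.96


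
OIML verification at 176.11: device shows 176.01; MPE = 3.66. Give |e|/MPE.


e = indication - reference = 176.01 - 176.11 = -0.1000
|e| = 0.1000
ratio = |e| / MPE = 0.1000 / 3.66
ratio = 0.0273

0.0273


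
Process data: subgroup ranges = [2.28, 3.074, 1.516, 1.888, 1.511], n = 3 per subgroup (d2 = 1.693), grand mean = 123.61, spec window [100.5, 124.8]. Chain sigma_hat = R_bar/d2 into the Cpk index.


R_bar = (2.28 + 3.074 + 1.516 + 1.888 + 1.511) / 5 = 2.0538
sigma = R_bar / d2 = 2.0538 / 1.693 = 1.2131128
Cp = (USL - LSL)/(6*sigma) = (124.8 - 100.5)/(6*1.2131128) = 3.3385
Cpu = (124.8 - 123.61)/(3*1.2131128) = 0.3270
Cpl = (123.61 - 100.5)/(3*1.2131128) = 6.3501
Cpk = min(Cpu, Cpl) = 0.3270

0.3270


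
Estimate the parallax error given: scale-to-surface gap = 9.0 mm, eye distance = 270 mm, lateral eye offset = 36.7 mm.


error = h * offset / d
= 9.0 * 36.7 / 270
= 1.2233

1.2233


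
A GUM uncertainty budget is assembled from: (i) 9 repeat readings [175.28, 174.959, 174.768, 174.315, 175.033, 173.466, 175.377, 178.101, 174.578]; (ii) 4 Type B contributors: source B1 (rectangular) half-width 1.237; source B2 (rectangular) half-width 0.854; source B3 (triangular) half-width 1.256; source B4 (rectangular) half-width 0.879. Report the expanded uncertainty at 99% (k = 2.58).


mean = (175.28 + 174.959 + 174.768 + 174.315 + 175.033 + 173.466 + 175.377 + 178.101 + 174.578) / 9 = 175.0974444
s = sqrt(sum((x - mean)^2)/(n-1)) = 1.2653226
u_A = s / sqrt(n) = 1.2653226 / sqrt(9) = 0.4217742
u_B1 = 1.237 / sqrt(3) = 0.71418228
u_B2 = 0.854 / sqrt(3) = 0.49305713
u_B3 = 1.256 / sqrt(6) = 0.51275985
u_B4 = 0.879 / sqrt(3) = 0.50749089
uc = sqrt(0.4217742^2 + 0.71418228^2 + 0.49305713^2 + 0.51275985^2 + 0.50749089^2) = 1.2047924
U = k * uc = 2.58 * 1.2047924
U = 3.1084

3.1084


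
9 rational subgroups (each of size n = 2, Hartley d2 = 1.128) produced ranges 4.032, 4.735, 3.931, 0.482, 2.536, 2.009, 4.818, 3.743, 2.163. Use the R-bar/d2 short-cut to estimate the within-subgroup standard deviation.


R_bar = (4.032 + 4.735 + 3.931 + 0.482 + 2.536 + 2.009 + 4.818 + 3.743 + 2.163) / 9
R_bar = 28.449 / 9 = 3.161
sigma_hat = R_bar / d2 = 3.161 / 1.128 = 2.8023

2.8023


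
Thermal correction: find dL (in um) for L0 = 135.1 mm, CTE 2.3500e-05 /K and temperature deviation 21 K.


dL = L * alpha * dT
= 135.1 * 2.3500e-05 * 21
= 0.0666719 mm
dL_um = 0.0666719 * 1000 = 66.6719 um

66.6719


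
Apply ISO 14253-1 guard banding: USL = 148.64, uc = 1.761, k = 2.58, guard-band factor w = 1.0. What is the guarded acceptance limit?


U = k * uc = 2.58 * 1.761 = 4.54338
guard band g = w * U = 1.0 * 4.54338 = 4.54338
AL = USL - g = 148.64 - 4.54338
AL = 144.0966

144.0966


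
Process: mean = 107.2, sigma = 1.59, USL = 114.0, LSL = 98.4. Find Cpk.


Cpu = (USL - mean) / (3*sigma) = (114.0 - 107.2) / (3*1.59) = 1.4256
Cpl = (mean - LSL) / (3*sigma) = (107.2 - 98.4) / (3*1.59) = 1.8449
Cpk = min(Cpu, Cpl) = 1.4256

1.4256


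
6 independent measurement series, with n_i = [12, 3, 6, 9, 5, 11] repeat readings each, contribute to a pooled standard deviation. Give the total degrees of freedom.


nu = sum_i (n_i - 1)
nu = ((12 - 1) + (3 - 1) + (6 - 1) + (9 - 1) + (5 - 1) + (11 - 1))
nu = 11 + 2 + 5 + 8 + 4 + 10
nu = 40

40


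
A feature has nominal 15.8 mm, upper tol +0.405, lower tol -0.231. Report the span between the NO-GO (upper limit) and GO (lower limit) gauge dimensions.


GO = nominal - lower_tol (smallest hole = maximum material condition)
GO = 15.8 - 0.231 = 15.569
NO-GO = nominal + upper_tol (largest hole = least material condition)
NO-GO = 15.8 + 0.405 = 16.205
spread = NO-GO - GO = 16.205 - 15.569 = 0.6360

0.6360


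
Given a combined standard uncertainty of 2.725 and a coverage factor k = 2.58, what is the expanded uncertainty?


U = k * uc
U = 2.58 * 2.725
U = 7.0305

7.0305


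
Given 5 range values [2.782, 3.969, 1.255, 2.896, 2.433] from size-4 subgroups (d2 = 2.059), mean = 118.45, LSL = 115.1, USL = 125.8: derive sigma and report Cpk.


R_bar = (2.782 + 3.969 + 1.255 + 2.896 + 2.433) / 5 = 2.667
sigma = R_bar / d2 = 2.667 / 2.059 = 1.295289
Cp = (USL - LSL)/(6*sigma) = (125.8 - 115.1)/(6*1.295289) = 1.3768
Cpu = (125.8 - 118.45)/(3*1.295289) = 1.8915
Cpl = (118.45 - 115.1)/(3*1.295289) = 0.8621
Cpk = min(Cpu, Cpl) = 0.8621

0.8621


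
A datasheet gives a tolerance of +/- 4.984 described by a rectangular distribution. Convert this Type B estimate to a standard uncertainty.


u_B = half_width / sqrt(3)
u_B = 4.984 / 1.7320508
u_B = 2.8775

2.8775


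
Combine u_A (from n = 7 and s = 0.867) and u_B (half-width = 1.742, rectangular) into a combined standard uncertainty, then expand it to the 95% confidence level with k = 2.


u_A = s / sqrt(n) = 0.867 / sqrt(7) = 0.3276952
u_B = half_width / sqrt(3) = 1.742 / sqrt(3) = 1.0057442
uc = sqrt(u_A^2 + u_B^2) = sqrt(0.3276952^2 + 1.0057442^2) = 1.0577833
U = k * uc = 2 * 1.0577833
U = 2.1156

2.1156


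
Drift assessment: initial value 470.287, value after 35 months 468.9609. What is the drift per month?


rate = (v2 - v1) / months
= (468.9609 - 470.287) / 35
= -1.3261 / 35
= -0.0379

-0.0379


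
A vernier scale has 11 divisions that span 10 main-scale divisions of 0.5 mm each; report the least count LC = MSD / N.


LC = MSD / n_div
= 0.5 / 11
= 0.0455

0.0455


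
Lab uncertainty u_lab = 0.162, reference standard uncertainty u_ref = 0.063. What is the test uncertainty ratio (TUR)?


TUR = u_lab / u_ref
= 0.162 / 0.063
= 2.5714

2.5714


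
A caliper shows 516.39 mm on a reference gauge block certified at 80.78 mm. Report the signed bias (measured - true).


Systematic error = measured - true
= 516.39 - 80.78
= 435.6100

435.6100


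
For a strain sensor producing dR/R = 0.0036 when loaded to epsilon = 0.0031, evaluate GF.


GF = (dR/R) / epsilon
= 0.0036 / 0.0031
= 1.1613

1.1613


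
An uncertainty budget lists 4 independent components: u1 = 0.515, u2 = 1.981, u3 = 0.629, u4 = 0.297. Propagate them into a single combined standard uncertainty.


uc = sqrt(0.515^2 + 1.981^2 + 0.629^2 + 0.297^2)
uc = sqrt(4.673436)
uc = 2.1618

2.1618


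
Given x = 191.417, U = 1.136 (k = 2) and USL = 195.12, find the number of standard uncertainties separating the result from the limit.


u = U / k = 1.136 / 2 = 0.568
margin = |USL - x| = |195.12 - 191.417| = 3.703
z = margin / u = 3.703 / 0.568
z = 6.5194

6.5194


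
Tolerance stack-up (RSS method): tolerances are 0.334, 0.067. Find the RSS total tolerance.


RSS = sqrt(0.334^2 + 0.067^2)
= sqrt(0.116045)
= 0.3407

0.3407


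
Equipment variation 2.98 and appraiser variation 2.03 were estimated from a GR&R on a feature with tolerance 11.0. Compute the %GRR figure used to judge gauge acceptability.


GRR = sqrt(EV^2 + AV^2) = sqrt(2.98^2 + 2.03^2) = 3.6057315
%GRR = GRR / tol * 100 = 3.6057315 / 11.0 * 100
%GRR = 32.7794

32.7794


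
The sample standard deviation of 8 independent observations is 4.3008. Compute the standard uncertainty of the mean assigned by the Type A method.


u_A = s / sqrt(n)
u_A = 4.3008 / sqrt(8)
u_A = 4.3008 / 2.8284271
u_A = 1.5206

1.5206


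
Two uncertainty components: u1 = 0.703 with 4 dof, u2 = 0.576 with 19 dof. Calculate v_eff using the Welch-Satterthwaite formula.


uc = sqrt(u1^2 + u2^2) = sqrt(0.703^2 + 0.576^2) = 0.90883717
v_eff = uc^4 / (u1^4/v1 + u2^4/v2)
= 0.90883717^4 / (0.703^4/4 + 0.576^4/19)
= 0.68225122 / 0.066854072
v_eff = 10.2051

10.2051


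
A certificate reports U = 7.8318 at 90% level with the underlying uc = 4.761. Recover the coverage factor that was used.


k = U / uc
k = 7.8318 / 4.761
k = 1.645

1.645


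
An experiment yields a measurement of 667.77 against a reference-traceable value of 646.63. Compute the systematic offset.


Systematic error = measured - true
= 667.77 - 646.63
= 21.1400

21.1400


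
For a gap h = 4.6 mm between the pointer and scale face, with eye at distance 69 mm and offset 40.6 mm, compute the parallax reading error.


error = h * offset / d
= 4.6 * 40.6 / 69
= 2.7067

2.7067


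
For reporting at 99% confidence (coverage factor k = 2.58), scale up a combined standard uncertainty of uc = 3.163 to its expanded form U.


U = k * uc
U = 2.58 * 3.163
U = 8.1605

8.1605


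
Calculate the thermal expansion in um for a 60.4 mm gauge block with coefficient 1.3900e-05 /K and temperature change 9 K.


dL = L * alpha * dT
= 60.4 * 1.3900e-05 * 9
= 0.0075560 mm
dL_um = 0.0075560 * 1000 = 7.5560 um

7.5560


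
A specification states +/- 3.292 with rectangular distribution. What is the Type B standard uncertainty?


u_B = half_width / sqrt(3)
u_B = 3.292 / 1.7320508
u_B = 1.9006

1.9006


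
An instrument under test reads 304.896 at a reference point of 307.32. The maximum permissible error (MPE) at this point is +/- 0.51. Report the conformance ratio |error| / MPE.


e = indication - reference = 304.896 - 307.32 = -2.4240
|e| = 2.4240
ratio = |e| / MPE = 2.4240 / 0.51
ratio = 4.7529

4.7529


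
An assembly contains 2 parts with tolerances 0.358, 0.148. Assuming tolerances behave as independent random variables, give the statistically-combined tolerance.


RSS = sqrt(0.358^2 + 0.148^2)
= sqrt(0.150068)
= 0.3874

0.3874


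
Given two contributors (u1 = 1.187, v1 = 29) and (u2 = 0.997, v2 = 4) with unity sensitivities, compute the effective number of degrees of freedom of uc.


uc = sqrt(u1^2 + u2^2) = sqrt(1.187^2 + 0.997^2) = 1.5501542
v_eff = uc^4 / (u1^4/v1 + u2^4/v2)
= 1.5501542^4 / (1.187^4/29 + 0.997^4/4)
= 5.7743035 / 0.31546843
v_eff = 18.3039

18.3039
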